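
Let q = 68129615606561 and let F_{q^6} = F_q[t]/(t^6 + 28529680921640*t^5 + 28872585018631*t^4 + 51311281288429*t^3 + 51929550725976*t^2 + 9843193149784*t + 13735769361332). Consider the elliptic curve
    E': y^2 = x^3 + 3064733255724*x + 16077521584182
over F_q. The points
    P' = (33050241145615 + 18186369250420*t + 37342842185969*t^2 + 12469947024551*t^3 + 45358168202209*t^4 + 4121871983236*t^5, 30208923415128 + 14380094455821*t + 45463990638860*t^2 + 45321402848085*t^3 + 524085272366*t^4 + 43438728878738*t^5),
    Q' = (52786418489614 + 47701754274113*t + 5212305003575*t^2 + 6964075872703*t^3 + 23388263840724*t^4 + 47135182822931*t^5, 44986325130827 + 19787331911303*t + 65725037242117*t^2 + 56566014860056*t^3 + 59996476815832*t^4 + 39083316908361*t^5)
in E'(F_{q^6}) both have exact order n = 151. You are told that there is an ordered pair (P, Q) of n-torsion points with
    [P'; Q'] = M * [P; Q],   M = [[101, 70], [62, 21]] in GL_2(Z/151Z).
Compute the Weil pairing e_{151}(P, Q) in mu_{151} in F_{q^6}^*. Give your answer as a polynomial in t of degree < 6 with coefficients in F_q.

26022189598662 + 32823255852533*t + 9062899817310*t^2 + 7099046812690*t^3 + 27659851409564*t^4 + 11627496657031*t^5

e_{151} is bilinear + alternating on E[151], so e_{151}(101*P + 70*Q, 62*P + 21*Q) = e_{151}(P,Q)^(101*21-70*62).
101*21 - 70*62 = -2219; reduced mod 151: det = 46, inverse 23.
Run Miller on y^2=x^3+3064733255724*x+16077521584182 over F_{68129615606561}: ladder 10010111 (8 bits); e = f_P(D_Q)/f_Q(D_P).
The quotient is 65657159513367 + 59219031712875*t + 40469335743351*t^2 + 34284428370582*t^3 + 25842952595301*t^4 + 13883204661025*t^5.
e_{151}(P,Q) = (65657159513367 + 59219031712875*t + 40469335743351*t^2 + 34284428370582*t^3 + 25842952595301*t^4 + 13883204661025*t^5)^{23} = 26022189598662 + 32823255852533*t + 9062899817310*t^2 + 7099046812690*t^3 + 27659851409564*t^4 + 11627496657031*t^5.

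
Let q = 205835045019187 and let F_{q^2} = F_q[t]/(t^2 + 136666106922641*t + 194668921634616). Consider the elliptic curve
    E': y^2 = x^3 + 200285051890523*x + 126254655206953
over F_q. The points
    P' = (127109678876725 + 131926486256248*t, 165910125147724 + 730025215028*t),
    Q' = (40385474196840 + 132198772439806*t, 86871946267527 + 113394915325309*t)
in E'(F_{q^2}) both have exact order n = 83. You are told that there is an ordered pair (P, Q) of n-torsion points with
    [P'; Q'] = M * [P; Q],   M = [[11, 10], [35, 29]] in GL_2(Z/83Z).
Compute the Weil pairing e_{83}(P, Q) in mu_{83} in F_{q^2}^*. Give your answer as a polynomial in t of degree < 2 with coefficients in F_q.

84570624199359 + 78561856787599*t

Alternating bilinearity on E[83] (values in mu_{83} in F_{205835045019187^2}) gives e(P',Q') = e(P,Q)^det(M).
Hence e(P,Q) = e(P',Q')^{8} where 8 = 52^{-1} mod 83.
Miller loop for e_{83} over F_{205835045019187^2}: bits of 83 = 1010011; 6 double steps + 3 add steps, l/v at each.
Result: e(P',Q') = 117139865386742 + 18640842952703*t.
Hence e(P,Q) = 84570624199359 + 78561856787599*t in F_{205835045019187^2}^*.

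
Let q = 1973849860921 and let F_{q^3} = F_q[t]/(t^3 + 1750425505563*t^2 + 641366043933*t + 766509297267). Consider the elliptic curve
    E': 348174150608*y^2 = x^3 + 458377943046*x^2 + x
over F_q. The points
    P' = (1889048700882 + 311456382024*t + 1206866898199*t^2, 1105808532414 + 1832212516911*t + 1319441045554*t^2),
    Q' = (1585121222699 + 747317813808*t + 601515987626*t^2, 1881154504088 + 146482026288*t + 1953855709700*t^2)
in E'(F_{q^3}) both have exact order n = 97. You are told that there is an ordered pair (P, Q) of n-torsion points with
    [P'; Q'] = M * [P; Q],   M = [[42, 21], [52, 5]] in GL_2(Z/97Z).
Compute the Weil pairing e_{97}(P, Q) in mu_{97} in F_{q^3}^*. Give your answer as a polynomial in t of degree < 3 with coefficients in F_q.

Under M = [[42,21],[52,5]] in GL_2(Z/97), e_{97}(P',Q') = e_{97}(P,Q)^(42*5-21*52 mod 97).
det M = 42*5 - 21*52 = -882 = 88 (mod 97); 88^{-1} = 43 (mod 97).
(x,y)|->(457229624768x+1017755486281,457229624768y) sends E' to y^2=x^3+158878205921*x+431319228653.
Double-and-add over 1100001: 7-1 doublings, 3-1 additions; each step l_{T,T}/v_{2T} or l_{T,P'}/v at Q'+S for random S.
Miller gives e_{97}(P',Q') = 1752476176491 + 182854159262*t + 1067682126022*t^2 in F_{1973849860921^3}.
Hence e(P,Q) = 897032521890 + 1446689488731*t + 304416819675*t^2 in F_{1973849860921^3}^*.

897032521890 + 1446689488731*t + 304416819675*t^2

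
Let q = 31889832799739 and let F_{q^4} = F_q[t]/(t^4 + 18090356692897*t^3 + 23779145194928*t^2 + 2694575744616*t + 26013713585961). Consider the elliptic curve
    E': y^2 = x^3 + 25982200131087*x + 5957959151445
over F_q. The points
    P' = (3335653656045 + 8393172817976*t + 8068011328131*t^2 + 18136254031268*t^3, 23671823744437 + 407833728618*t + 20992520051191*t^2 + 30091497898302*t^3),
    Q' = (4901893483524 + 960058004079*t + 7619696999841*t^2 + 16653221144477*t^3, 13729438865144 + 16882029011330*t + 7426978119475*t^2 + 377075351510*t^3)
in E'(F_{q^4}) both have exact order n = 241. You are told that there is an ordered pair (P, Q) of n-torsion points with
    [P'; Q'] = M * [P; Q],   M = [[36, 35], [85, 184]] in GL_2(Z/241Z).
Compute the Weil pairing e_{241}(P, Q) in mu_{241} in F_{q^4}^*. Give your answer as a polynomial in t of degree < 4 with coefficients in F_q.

Since e_{241}(P,P)=e_{241}(Q,Q)=1 and e_{241}(Q,P)=e_{241}(P,Q)^{-1}, expanding e_{241}(36*P + 35*Q,85*P + 184*Q) leaves e(P,Q)^det(M).
Inverting 34 mod 241: 78. Thus e_{241}(P,Q) = e(P',Q')^{78}.
Run Miller on y^2=x^3+25982200131087*x+5957959151445 over F_{31889832799739}: ladder 11110001 (8 bits); e = f_P(D_Q)/f_Q(D_P).
e_{241}(P',Q') = 1363223127919 + 19195862110070*t + 28910527525464*t^2 + 17044026790831*t^3.
Hence e(P,Q) = 21716506146850 + 6131629475739*t + 23757149688588*t^2 + 6767840071649*t^3 in F_{31889832799739^4}^*.

21716506146850 + 6131629475739*t + 23757149688588*t^2 + 6767840071649*t^3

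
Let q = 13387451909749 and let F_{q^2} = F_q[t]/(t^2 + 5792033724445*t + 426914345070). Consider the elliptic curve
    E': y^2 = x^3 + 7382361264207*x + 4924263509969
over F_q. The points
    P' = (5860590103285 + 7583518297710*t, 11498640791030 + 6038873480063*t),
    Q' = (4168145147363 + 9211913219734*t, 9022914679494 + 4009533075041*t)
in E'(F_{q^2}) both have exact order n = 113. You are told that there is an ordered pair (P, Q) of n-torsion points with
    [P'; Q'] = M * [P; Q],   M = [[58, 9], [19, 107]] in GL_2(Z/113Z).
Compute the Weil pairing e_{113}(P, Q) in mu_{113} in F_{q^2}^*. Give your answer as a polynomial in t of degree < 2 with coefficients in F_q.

Alternating bilinearity on E[113] (values in mu_{113} in F_{13387451909749^2}) gives e(P',Q') = e(P,Q)^det(M).
58*107 - 9*19 = 6035; reduced mod 113: det = 46, inverse 86.
Run Miller on y^2=x^3+7382361264207*x+4924263509969 over F_{13387451909749}: ladder 1110001 (7 bits); e = f_P(D_Q)/f_Q(D_P).
f_P(D_Q)/f_Q(D_P) = 7022376806207 + 3621779606984*t.
Thus e_{113}(P,Q) = 3029795028827 + 7497246254786*t.

3029795028827 + 7497246254786*t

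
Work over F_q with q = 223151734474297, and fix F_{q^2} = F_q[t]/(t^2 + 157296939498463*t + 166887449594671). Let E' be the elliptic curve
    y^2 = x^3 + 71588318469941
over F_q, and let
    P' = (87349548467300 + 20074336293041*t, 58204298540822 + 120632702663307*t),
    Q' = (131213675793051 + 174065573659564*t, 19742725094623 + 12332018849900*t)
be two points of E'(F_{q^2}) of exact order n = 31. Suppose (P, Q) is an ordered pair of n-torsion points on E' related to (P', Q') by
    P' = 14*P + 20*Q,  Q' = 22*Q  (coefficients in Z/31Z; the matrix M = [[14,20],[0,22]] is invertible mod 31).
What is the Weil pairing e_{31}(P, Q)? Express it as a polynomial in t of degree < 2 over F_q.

e_{31} is bilinear + alternating on E[31], so e_{31}(14*P + 20*Q, 22*Q) = e_{31}(P,Q)^(14*22-20*0).
So e_{31}(P,Q) = e_{31}(P',Q')^{15}, since 29*15 = 1 mod 31.
n = 31 = (11111)_2 (5 bits, wt 5); accumulate f_{31,P'}(Q'+S)/f_{31,P'}(S) along the 4-step ladder.
Result: e(P',Q') = 187598174433235 + 203496878416089*t.
(187598174433235 + 203496878416089*t)^{15} mod (223151734474297,f) = 123546921229606 + 70493381850856*t.

123546921229606 + 70493381850856*t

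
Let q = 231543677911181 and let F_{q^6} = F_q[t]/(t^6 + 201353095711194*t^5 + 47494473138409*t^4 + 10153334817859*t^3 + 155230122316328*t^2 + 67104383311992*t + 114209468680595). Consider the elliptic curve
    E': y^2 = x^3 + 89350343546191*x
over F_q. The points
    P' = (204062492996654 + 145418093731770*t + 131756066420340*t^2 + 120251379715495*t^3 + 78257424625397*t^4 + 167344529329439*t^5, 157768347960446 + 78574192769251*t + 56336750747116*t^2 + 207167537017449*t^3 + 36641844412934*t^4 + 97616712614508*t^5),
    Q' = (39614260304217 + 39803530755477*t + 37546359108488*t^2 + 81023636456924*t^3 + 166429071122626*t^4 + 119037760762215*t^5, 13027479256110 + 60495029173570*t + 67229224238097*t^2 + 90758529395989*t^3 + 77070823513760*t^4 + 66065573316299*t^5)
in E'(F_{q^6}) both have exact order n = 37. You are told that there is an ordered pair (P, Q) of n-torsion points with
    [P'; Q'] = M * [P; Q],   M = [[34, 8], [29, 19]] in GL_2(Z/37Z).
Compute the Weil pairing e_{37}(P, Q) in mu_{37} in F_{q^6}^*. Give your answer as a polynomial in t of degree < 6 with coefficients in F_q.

183404323997341 + 135269806797230*t + 64811766955656*t^2 + 209357046785761*t^3 + 51385388803481*t^4 + 128804146595907*t^5

Under M = [[34,8],[29,19]] in GL_2(Z/37), e_{37}(P',Q') = e_{37}(P,Q)^(34*19-8*29 mod 37).
Inverting 7 mod 37: 16. Thus e_{37}(P,Q) = e(P',Q')^{16}.
Double-and-add over 100101: 6-1 doublings, 3-1 additions; each step l_{T,T}/v_{2T} or l_{T,P'}/v at Q'+S for random S.
f_P(D_Q)/f_Q(D_P) = 61398191426604 + 35827171847631*t + 112103518143763*t^2 + 125615361266967*t^3 + 83637935602291*t^4 + 178313814641653*t^5.
(61398191426604 + 35827171847631*t + 112103518143763*t^2 + 125615361266967*t^3 + 83637935602291*t^4 + 178313814641653*t^5)^{16} mod (231543677911181,f) = 183404323997341 + 135269806797230*t + 64811766955656*t^2 + 209357046785761*t^3 + 51385388803481*t^4 + 128804146595907*t^5.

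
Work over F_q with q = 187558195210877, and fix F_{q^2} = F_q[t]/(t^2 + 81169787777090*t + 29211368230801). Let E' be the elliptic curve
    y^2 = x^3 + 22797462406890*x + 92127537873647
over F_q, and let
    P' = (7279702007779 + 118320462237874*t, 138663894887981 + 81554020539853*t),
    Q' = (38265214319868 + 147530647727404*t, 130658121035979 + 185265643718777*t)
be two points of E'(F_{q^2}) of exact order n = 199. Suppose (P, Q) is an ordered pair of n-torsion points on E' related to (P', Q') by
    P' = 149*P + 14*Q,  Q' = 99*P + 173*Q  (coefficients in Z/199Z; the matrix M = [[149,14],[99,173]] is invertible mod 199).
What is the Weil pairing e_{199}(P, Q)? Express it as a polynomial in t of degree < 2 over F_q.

141440819181253 + 13429373605640*t

e_{199}(aP+bQ,cP+dQ) = e_{199}(P,Q)^(ad-bc); with (a,b,c,d)=(149,14,99,173) this gives the det-199 law.
det(M) mod 199 = 113; its inverse in (Z/199)^* is 118 (check: 113*118 mod 199 = 1).
8-bit Miller (11000111) on E'/F_{187558195210877} with a'=22797462406890, b'=92127537873647: accumulate tangent/chord ratios at Q'+S and P'+S'.
Miller gives e_{199}(P',Q') = 89063567094832 + 159684836558367*t in F_{187558195210877^2}.
Hence e(P,Q) = 141440819181253 + 13429373605640*t in F_{187558195210877^2}^*.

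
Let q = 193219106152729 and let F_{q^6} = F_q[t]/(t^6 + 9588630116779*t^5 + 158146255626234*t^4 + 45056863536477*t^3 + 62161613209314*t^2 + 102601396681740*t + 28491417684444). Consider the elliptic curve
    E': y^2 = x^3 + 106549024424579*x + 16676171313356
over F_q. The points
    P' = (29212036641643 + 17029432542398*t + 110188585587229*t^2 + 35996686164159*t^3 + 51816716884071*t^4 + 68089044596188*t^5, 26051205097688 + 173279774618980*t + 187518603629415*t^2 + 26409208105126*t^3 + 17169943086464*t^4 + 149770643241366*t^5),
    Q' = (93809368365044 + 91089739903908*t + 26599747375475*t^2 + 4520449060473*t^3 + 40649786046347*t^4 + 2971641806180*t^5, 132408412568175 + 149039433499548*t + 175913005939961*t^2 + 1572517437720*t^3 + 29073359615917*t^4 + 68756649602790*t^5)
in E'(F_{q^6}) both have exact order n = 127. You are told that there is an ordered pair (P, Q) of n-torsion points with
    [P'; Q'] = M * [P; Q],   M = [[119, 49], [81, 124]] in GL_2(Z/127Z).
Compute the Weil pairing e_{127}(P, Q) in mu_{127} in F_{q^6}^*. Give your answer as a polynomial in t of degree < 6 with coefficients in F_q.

113810324393895 + 182823567362904*t + 40561951596505*t^2 + 144974119104073*t^3 + 40280020070268*t^4 + 67984428868625*t^5

Under M = [[119,49],[81,124]] in GL_2(Z/127), e_{127}(P',Q') = e_{127}(P,Q)^(119*124-49*81 mod 127).
Hence e(P,Q) = e(P',Q')^{111} where 111 = 119^{-1} mod 127.
Miller loop for e_{127} over F_{193219106152729^6}: bits of 127 = 1111111; 6 double steps + 6 add steps, l/v at each.
e_{127}(P',Q') = 16405235689503 + 71394630723253*t + 163607897304112*t^2 + 160632327467700*t^3 + 156710098984705*t^4 + 191343397054644*t^5.
Raise to 111: e(P,Q) = 113810324393895 + 182823567362904*t + 40561951596505*t^2 + 144974119104073*t^3 + 40280020070268*t^4 + 67984428868625*t^5 in mu_{127}.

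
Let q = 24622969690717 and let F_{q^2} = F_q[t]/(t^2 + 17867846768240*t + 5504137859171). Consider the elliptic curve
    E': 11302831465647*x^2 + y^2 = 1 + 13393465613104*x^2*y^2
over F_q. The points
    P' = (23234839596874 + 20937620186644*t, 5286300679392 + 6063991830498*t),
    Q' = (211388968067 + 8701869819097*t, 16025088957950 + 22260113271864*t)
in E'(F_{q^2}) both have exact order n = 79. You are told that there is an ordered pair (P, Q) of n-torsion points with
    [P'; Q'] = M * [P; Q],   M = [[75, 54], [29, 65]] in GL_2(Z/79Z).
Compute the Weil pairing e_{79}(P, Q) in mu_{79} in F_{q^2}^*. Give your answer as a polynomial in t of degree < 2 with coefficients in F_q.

758996398719 + 19661379949186*t

The 79-Weil pairing on E[79] over F_{24622969690717} is alternating-bilinear: e_{79}(P',Q') = e_{79}(P,Q)^det(M).
So e_{79}(P,Q) = e_{79}(P',Q')^{35}, since 70*35 = 1 mod 79.
Edwards a_E,d_E -> Montgomery A=16907514443264,B=20188207005073 -> Weierstrass 0,23118370205626 via alpha=12221231339,beta=5633083885815.
Build f_{79,P'} and f_{79,Q'} via the 7-bit ladder of 79=1001111_2; evaluate at shifted divisors; quotient in F_{24622969690717^2}.
Result: e(P',Q') = 17761802094495 + 9550440781460*t.
Raise to 35: e(P,Q) = 758996398719 + 19661379949186*t in mu_{79}.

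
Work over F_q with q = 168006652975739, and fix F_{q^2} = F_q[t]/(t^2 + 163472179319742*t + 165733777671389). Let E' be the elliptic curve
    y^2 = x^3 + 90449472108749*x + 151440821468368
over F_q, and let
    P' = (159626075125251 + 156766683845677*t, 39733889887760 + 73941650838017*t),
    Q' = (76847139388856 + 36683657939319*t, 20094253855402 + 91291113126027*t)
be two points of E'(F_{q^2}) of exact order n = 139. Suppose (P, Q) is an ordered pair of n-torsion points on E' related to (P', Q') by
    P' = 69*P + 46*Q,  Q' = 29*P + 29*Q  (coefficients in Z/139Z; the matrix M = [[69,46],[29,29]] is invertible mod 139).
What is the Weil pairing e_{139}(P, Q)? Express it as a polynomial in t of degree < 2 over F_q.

25065749567025 + 136512600786889*t

e_{139} is bilinear + alternating on E[139], so e_{139}(69*P + 46*Q, 29*P + 29*Q) = e_{139}(P,Q)^(69*29-46*29).
Hence e(P,Q) = e(P',Q')^{134} where 134 = 111^{-1} mod 139.
Double-and-add over 10001011: 8-1 doublings, 4-1 additions; each step l_{T,T}/v_{2T} or l_{T,P'}/v at Q'+S for random S.
f_P(D_Q)/f_Q(D_P) = 79314288043248 + 154096092237772*t.
(79314288043248 + 154096092237772*t)^{134} mod (168006652975739,f) = 25065749567025 + 136512600786889*t.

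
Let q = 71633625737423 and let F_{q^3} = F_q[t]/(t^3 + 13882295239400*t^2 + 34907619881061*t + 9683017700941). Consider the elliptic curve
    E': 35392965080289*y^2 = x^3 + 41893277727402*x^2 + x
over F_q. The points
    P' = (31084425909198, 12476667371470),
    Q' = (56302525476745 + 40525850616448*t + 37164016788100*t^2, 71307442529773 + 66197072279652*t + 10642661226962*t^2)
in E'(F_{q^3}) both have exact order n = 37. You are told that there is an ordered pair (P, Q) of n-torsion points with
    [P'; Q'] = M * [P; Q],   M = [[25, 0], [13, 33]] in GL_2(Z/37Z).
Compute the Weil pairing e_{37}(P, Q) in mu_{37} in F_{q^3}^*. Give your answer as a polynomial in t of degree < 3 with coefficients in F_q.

Alternating bilinearity on E[37] (values in mu_{37} in F_{71633625737423^3}) gives e(P',Q') = e(P,Q)^det(M).
Hence e(P,Q) = e(P',Q')^{27} where 27 = 11^{-1} mod 37.
Undo Montgomery via alpha=28990650727653, beta=5829458737508: (a',b')=(20080837847968,65515112259032) over F_{71633625737423}.
Double-and-add over 100101: 6-1 doublings, 3-1 additions; each step l_{T,T}/v_{2T} or l_{T,P'}/v at Q'+S for random S.
f_P(D_Q)/f_Q(D_P) = 52076930786761 + 41702309314375*t + 49179880515495*t^2.
Finally e_{37}(P,Q) = 40068979787178 + 63823851347425*t + 27825893840307*t^2.

40068979787178 + 63823851347425*t + 27825893840307*t^2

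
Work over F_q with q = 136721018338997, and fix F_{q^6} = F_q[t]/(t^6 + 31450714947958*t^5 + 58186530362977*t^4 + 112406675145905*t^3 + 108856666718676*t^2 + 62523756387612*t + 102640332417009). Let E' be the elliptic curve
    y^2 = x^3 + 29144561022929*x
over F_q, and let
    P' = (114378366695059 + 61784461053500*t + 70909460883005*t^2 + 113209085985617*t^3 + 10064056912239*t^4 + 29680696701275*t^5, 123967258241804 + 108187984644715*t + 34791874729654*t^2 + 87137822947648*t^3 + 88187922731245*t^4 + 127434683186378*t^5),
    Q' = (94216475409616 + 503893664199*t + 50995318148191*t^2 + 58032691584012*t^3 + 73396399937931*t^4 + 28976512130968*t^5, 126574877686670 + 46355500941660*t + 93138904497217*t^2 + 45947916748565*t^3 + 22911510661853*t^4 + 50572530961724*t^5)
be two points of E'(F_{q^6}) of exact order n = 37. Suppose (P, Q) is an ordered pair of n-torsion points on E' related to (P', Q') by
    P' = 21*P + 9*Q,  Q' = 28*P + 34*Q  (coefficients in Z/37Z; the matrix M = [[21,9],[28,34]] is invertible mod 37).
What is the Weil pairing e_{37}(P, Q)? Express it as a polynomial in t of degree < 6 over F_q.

40608816162296 + 91948567644600*t + 81108118795601*t^2 + 54551893520882*t^3 + 100327993969413*t^4 + 19371531577302*t^5

Under M = [[21,9],[28,34]] in GL_2(Z/37), e_{37}(P',Q') = e_{37}(P,Q)^(21*34-9*28 mod 37).
21*34 - 9*28 = 462; reduced mod 37: det = 18, inverse 35.
Run Miller on y^2=x^3+29144561022929*x over F_{136721018338997}: ladder 100101 (6 bits); e = f_P(D_Q)/f_Q(D_P).
Miller gives e_{37}(P',Q') = 93481331987413 + 52569070362390*t + 6197786387637*t^2 + 37959520337437*t^3 + 2463964659080*t^4 + 46740930488657*t^5 in F_{136721018338997^6}.
(93481331987413 + 52569070362390*t + 6197786387637*t^2 + 37959520337437*t^3 + 2463964659080*t^4 + 46740930488657*t^5)^{35} mod (136721018338997,f) = 40608816162296 + 91948567644600*t + 81108118795601*t^2 + 54551893520882*t^3 + 100327993969413*t^4 + 19371531577302*t^5.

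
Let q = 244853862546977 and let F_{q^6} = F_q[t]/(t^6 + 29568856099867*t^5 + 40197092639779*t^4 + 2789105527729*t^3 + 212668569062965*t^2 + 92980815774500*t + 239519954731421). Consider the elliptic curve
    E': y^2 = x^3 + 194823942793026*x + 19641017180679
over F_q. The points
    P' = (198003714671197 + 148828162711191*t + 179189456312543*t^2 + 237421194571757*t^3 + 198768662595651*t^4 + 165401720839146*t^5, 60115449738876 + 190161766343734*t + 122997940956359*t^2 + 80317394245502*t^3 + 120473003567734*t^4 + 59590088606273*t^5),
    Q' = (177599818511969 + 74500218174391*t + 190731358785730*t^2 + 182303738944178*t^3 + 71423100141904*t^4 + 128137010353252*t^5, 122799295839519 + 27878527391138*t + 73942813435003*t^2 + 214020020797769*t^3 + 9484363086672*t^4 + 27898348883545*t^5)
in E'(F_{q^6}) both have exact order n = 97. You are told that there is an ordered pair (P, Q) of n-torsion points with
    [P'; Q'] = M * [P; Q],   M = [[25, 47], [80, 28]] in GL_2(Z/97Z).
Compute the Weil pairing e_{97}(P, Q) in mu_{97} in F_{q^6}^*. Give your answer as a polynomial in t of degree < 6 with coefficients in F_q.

e_{97} is bilinear + alternating on E[97], so e_{97}(25*P + 47*Q, 80*P + 28*Q) = e_{97}(P,Q)^(25*28-47*80).
Hence e(P,Q) = e(P',Q')^{86} where 86 = 44^{-1} mod 97.
7-bit Miller (1100001) on E'/F_{244853862546977} with a'=194823942793026, b'=19641017180679: accumulate tangent/chord ratios at Q'+S and P'+S'.
The quotient is 176738464264578 + 147910393867746*t + 2542186837156*t^2 + 217858817720516*t^3 + 17787870138683*t^4 + 148550414142426*t^5.
Raise to 86: e(P,Q) = 104772580503441 + 43024067187283*t + 44954912682455*t^2 + 243811640233234*t^3 + 177694320928637*t^4 + 78929373807469*t^5 in mu_{97}.

104772580503441 + 43024067187283*t + 44954912682455*t^2 + 243811640233234*t^3 + 177694320928637*t^4 + 78929373807469*t^5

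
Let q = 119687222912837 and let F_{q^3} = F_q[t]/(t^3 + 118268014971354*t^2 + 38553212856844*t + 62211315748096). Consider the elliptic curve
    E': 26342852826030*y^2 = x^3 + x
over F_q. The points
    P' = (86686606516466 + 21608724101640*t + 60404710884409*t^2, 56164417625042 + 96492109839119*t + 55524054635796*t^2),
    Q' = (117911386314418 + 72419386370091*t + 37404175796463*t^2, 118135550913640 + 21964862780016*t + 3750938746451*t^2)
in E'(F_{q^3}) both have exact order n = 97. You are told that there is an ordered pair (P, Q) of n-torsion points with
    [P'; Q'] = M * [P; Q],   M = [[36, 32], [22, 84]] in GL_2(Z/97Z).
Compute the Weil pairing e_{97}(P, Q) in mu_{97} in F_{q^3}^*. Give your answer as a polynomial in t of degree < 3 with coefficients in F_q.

Alternating bilinearity on E[97] (values in mu_{97} in F_{119687222912837^3}) gives e(P',Q') = e(P,Q)^det(M).
So e_{97}(P,Q) = e_{97}(P',Q')^{12}, since 89*12 = 1 mod 97.
Set x_W=26967061090640*u, y_W=26967061090640*v; then E': y_W^2=x_W^3+32683273387107*x_W.
Miller loop for e_{97} over F_{119687222912837^3}: bits of 97 = 1100001; 6 double steps + 2 add steps, l/v at each.
The quotient is 10979539535140 + 75276646699136*t + 83554146075164*t^2.
(10979539535140 + 75276646699136*t + 83554146075164*t^2)^{12} mod (119687222912837,f) = 56670076294189 + 116417091493150*t + 12829241939480*t^2.

56670076294189 + 116417091493150*t + 12829241939480*t^2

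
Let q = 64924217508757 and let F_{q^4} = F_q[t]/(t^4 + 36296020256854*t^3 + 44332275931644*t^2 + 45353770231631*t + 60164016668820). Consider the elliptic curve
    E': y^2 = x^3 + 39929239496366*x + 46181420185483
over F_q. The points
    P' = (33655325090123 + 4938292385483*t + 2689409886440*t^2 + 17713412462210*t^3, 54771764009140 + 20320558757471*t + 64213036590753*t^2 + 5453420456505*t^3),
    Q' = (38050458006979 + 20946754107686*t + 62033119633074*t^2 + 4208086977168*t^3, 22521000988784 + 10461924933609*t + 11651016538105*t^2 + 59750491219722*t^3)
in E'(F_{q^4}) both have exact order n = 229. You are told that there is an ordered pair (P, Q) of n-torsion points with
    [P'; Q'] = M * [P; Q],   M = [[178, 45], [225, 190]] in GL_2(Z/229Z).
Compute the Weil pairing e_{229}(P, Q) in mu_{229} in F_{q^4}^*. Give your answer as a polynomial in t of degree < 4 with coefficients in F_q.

5308979959207 + 42496968540343*t + 41478238066414*t^2 + 5970453517528*t^3

e_{229}(aP+bQ,cP+dQ) = e_{229}(P,Q)^(ad-bc); with (a,b,c,d)=(178,45,225,190) this gives the det-229 law.
Inverting 108 mod 229: 176. Thus e_{229}(P,Q) = e(P',Q')^{176}.
Run Miller on y^2=x^3+39929239496366*x+46181420185483 over F_{64924217508757}: ladder 11100101 (8 bits); e = f_P(D_Q)/f_Q(D_P).
Miller gives e_{229}(P',Q') = 39919084562251 + 36321560157396*t + 61046806068382*t^2 + 37025631769395*t^3 in F_{64924217508757^4}.
(39919084562251 + 36321560157396*t + 61046806068382*t^2 + 37025631769395*t^3)^{176} mod (64924217508757,f) = 5308979959207 + 42496968540343*t + 41478238066414*t^2 + 5970453517528*t^3.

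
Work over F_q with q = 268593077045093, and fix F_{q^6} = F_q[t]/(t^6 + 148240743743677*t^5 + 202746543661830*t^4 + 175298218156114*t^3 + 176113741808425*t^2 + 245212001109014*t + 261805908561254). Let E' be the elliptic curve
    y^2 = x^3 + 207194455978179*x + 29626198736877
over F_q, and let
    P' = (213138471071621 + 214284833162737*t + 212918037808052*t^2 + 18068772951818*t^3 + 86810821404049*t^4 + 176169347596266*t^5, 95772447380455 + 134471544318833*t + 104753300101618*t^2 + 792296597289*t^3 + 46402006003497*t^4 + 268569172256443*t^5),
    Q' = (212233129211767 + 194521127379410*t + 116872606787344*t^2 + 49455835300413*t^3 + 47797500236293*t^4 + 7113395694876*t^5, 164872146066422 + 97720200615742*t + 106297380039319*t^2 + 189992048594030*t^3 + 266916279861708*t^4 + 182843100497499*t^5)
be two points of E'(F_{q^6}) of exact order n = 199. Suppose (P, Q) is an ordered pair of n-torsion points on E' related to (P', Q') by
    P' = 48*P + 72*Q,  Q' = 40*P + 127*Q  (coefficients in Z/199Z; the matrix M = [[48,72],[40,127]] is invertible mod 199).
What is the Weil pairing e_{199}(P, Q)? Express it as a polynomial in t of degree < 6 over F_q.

17851820579615 + 29302460542903*t + 248580016930105*t^2 + 36909044826344*t^3 + 208605609317509*t^4 + 53555442451910*t^5

The 199-Weil pairing on E[199] over F_{268593077045093} is alternating-bilinear: e_{199}(P',Q') = e_{199}(P,Q)^det(M).
Inverting 32 mod 199: 56. Thus e_{199}(P,Q) = e(P',Q')^{56}.
Build f_{199,P'} and f_{199,Q'} via the 8-bit ladder of 199=11000111_2; evaluate at shifted divisors; quotient in F_{268593077045093^6}.
Miller gives e_{199}(P',Q') = 216412460249518 + 145322021281838*t + 25216184016328*t^2 + 36573958608946*t^3 + 144978289760879*t^4 + 217673753682958*t^5 in F_{268593077045093^6}.
Raise to 56: e(P,Q) = 17851820579615 + 29302460542903*t + 248580016930105*t^2 + 36909044826344*t^3 + 208605609317509*t^4 + 53555442451910*t^5 in mu_{199}.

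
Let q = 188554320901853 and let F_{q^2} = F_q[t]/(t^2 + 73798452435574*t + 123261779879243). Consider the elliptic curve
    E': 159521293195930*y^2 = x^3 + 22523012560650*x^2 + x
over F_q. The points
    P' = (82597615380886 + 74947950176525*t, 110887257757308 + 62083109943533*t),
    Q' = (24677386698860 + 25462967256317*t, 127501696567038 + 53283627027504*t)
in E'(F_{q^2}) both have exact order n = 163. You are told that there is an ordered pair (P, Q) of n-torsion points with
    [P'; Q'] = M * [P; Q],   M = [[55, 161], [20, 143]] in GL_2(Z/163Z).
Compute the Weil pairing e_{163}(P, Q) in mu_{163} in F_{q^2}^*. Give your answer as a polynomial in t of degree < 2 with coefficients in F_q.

Under M = [[55,161],[20,143]] in GL_2(Z/163), e_{163}(P',Q') = e_{163}(P,Q)^(55*143-161*20 mod 163).
det M = 55*143 - 161*20 = 4645 = 81 (mod 163); 81^{-1} = 161 (mod 163).
Undo Montgomery via alpha=79224722666030, beta=42470811827860: (a',b')=(88135049815134,100801791098655) over F_{188554320901853}.
8-bit Miller (10100011) on E'/F_{188554320901853} with a'=88135049815134, b'=100801791098655: accumulate tangent/chord ratios at Q'+S and P'+S'.
The quotient is 144977725654362 + 184501376488872*t.
Hence e(P,Q) = 121661681607397 + 138976150377800*t in F_{188554320901853^2}^*.

121661681607397 + 138976150377800*t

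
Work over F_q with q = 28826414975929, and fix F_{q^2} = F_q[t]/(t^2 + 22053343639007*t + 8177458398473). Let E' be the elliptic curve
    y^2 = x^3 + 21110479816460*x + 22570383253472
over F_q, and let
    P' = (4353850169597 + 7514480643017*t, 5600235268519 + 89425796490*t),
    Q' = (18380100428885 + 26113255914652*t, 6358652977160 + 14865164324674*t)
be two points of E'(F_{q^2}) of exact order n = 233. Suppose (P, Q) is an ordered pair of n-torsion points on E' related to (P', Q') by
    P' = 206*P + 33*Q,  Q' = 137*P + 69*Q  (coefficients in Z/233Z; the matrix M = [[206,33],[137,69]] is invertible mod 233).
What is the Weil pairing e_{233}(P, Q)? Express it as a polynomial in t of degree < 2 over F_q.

Under M = [[206,33],[137,69]] in GL_2(Z/233), e_{233}(P',Q') = e_{233}(P,Q)^(206*69-33*137 mod 233).
So e_{233}(P,Q) = e_{233}(P',Q')^{5}, since 140*5 = 1 mod 233.
Build f_{233,P'} and f_{233,Q'} via the 8-bit ladder of 233=11101001_2; evaluate at shifted divisors; quotient in F_{28826414975929^2}.
The quotient is 16423635330207 + 13032748226803*t.
Hence e(P,Q) = 1994299730872 + 21340409340040*t in F_{28826414975929^2}^*.

1994299730872 + 21340409340040*t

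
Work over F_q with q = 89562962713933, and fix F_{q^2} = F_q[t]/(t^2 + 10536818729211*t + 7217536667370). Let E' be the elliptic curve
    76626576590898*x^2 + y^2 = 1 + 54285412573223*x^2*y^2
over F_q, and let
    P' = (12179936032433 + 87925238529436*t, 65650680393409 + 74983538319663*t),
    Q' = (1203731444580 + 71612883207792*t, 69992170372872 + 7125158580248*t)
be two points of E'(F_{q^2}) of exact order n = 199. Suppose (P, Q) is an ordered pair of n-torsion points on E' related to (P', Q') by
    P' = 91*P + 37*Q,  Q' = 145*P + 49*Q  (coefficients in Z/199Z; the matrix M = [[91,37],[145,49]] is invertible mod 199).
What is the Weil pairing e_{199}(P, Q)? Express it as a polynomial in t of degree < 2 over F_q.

Alternating bilinearity on E[199] (values in mu_{199} in F_{89562962713933^2}) gives e(P',Q') = e(P,Q)^det(M).
Inverting 89 mod 199: 161. Thus e_{199}(P,Q) = e(P',Q')^{161}.
Edwards->Montgomery: u=(1+y)/(1-y), v=u/x -> 43749373969566v^2=u^3+71911569813250u^2+u; then x_W=27976031682902u+36745825313009: y^2=x^3+12978448898538*x+50223716445981.
Double-and-add over 11000111: 8-1 doublings, 5-1 additions; each step l_{T,T}/v_{2T} or l_{T,P'}/v at Q'+S for random S.
Miller gives e_{199}(P',Q') = 23099364999072 + 63470433654241*t in F_{89562962713933^2}.
Finally e_{199}(P,Q) = 3526139884335 + 76859164935833*t.

3526139884335 + 76859164935833*t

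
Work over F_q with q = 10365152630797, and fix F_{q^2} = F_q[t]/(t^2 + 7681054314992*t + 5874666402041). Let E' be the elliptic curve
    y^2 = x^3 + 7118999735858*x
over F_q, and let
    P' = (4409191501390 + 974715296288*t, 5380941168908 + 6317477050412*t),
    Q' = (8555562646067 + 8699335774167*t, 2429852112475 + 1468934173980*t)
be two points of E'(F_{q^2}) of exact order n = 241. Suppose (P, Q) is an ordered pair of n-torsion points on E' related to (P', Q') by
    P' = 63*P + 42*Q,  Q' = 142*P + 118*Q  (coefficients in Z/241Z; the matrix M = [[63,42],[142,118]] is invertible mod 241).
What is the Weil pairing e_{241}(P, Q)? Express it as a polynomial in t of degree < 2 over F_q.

Under M = [[63,42],[142,118]] in GL_2(Z/241), e_{241}(P',Q') = e_{241}(P,Q)^(63*118-42*142 mod 241).
Hence e(P,Q) = e(P',Q')^{231} where 231 = 24^{-1} mod 241.
n = 241 = (11110001)_2 (8 bits, wt 5); accumulate f_{241,P'}(Q'+S)/f_{241,P'}(S) along the 7-step ladder.
e_{241}(P',Q') = 3895426487579 + 1546806061313*t.
e_{241}(P,Q) = (3895426487579 + 1546806061313*t)^{231} = 9120994276309 + 4464761433357*t.

9120994276309 + 4464761433357*t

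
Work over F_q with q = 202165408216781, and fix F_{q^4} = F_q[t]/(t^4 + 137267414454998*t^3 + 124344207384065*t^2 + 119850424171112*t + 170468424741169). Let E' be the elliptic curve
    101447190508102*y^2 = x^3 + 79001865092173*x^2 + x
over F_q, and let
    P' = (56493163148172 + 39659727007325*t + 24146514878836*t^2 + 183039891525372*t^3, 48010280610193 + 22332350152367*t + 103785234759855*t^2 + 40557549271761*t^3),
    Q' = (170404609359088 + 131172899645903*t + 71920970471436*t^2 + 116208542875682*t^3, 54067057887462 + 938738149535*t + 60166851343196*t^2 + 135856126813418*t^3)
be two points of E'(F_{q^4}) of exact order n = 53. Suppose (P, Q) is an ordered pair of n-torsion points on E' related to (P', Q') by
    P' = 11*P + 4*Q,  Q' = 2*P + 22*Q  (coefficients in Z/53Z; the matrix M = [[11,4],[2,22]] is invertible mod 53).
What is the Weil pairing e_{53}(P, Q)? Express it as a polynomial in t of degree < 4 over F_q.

Under M = [[11,4],[2,22]] in GL_2(Z/53), e_{53}(P',Q') = e_{53}(P,Q)^(11*22-4*2 mod 53).
Hence e(P,Q) = e(P',Q')^{41} where 41 = 22^{-1} mod 53.
Montgomery->Weierstrass: x_W = 15666717465802*x+64064721076527, y_W=15666717465802*y on F_{202165408216781}; lands on y^2=x^3+65720050408743*x+67795691667069.
n = 53 = (110101)_2 (6 bits, wt 4); accumulate f_{53,P'}(Q'+S)/f_{53,P'}(S) along the 5-step ladder.
Miller gives e_{53}(P',Q') = 37148349298200 + 172560769397816*t + 95701136536562*t^2 + 159709550916516*t^3 in F_{202165408216781^4}.
e_{53}(P,Q) = (37148349298200 + 172560769397816*t + 95701136536562*t^2 + 159709550916516*t^3)^{41} = 194375590206457 + 59033748768116*t + 19361001646076*t^2 + 166680005394578*t^3.

194375590206457 + 59033748768116*t + 19361001646076*t^2 + 166680005394578*t^3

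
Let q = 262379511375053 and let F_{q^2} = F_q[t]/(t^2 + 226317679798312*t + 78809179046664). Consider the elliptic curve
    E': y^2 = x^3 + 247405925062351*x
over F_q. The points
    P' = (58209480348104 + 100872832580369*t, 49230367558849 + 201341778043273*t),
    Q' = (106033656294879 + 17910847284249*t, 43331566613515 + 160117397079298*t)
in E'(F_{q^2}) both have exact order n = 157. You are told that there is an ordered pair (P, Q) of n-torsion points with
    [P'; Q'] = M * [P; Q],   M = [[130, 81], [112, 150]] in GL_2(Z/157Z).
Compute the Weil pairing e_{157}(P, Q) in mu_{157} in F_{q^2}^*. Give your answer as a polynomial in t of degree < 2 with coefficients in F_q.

The 157-Weil pairing on E[157] over F_{262379511375053} is alternating-bilinear: e_{157}(P',Q') = e_{157}(P,Q)^det(M).
det M = 130*150 - 81*112 = 10428 = 66 (mod 157); 66^{-1} = 69 (mod 157).
Run Miller on y^2=x^3+247405925062351*x over F_{262379511375053}: ladder 10011101 (8 bits); e = f_P(D_Q)/f_Q(D_P).
e_{157}(P',Q') = 220616626243328 + 146613812905887*t.
Hence e(P,Q) = 56099719884680 + 5097023357208*t in F_{262379511375053^2}^*.

56099719884680 + 5097023357208*t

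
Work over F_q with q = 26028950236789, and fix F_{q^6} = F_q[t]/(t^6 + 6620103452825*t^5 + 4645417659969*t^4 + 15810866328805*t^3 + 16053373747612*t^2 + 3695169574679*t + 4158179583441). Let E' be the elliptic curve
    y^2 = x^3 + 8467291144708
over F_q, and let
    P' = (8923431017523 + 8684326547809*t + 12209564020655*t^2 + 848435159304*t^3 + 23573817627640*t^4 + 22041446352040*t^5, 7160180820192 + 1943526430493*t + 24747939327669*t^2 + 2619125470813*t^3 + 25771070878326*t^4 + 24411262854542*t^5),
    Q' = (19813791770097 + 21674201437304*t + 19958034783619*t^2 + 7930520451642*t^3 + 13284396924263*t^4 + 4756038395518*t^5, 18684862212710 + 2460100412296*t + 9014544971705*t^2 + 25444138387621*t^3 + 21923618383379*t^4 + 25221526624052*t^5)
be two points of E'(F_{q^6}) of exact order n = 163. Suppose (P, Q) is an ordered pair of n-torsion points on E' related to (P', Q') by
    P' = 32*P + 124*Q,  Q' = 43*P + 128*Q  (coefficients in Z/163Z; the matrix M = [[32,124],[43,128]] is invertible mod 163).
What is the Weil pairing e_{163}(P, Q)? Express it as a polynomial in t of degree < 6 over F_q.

The 163-Weil pairing on E[163] over F_{26028950236789} is alternating-bilinear: e_{163}(P',Q') = e_{163}(P,Q)^det(M).
Hence e(P,Q) = e(P',Q')^{12} where 12 = 68^{-1} mod 163.
Double-and-add over 10100011: 8-1 doublings, 4-1 additions; each step l_{T,T}/v_{2T} or l_{T,P'}/v at Q'+S for random S.
Result: e(P',Q') = 17489228463097 + 13897252161252*t + 14753709507092*t^2 + 19626297461245*t^3 + 22112070273841*t^4 + 22169448638646*t^5.
e_{163}(P,Q) = (17489228463097 + 13897252161252*t + 14753709507092*t^2 + 19626297461245*t^3 + 22112070273841*t^4 + 22169448638646*t^5)^{12} = 595976719277 + 10090632039320*t + 3381370248981*t^2 + 15254708248003*t^3 + 10099687801453*t^4 + 3715666391840*t^5.

595976719277 + 10090632039320*t + 3381370248981*t^2 + 15254708248003*t^3 + 10099687801453*t^4 + 3715666391840*t^5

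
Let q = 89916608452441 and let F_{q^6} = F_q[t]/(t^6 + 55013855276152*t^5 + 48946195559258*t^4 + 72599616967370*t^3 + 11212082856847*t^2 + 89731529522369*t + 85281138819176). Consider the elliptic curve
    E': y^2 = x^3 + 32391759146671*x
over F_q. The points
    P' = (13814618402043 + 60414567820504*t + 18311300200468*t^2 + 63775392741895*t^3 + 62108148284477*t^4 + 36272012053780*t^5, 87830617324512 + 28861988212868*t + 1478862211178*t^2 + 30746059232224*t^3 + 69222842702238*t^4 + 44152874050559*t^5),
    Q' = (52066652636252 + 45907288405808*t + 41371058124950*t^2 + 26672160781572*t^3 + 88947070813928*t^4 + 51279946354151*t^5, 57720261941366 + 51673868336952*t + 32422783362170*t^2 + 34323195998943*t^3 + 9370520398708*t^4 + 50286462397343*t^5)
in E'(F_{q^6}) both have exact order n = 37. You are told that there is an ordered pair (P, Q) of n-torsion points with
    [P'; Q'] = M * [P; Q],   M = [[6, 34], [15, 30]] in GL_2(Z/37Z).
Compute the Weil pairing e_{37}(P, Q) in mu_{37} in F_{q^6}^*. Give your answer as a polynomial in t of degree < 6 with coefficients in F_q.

Alternating bilinearity on E[37] (values in mu_{37} in F_{89916608452441^6}) gives e(P',Q') = e(P,Q)^det(M).
6*30 - 34*15 = -330; reduced mod 37: det = 3, inverse 25.
Run Miller on y^2=x^3+32391759146671*x over F_{89916608452441}: ladder 100101 (6 bits); e = f_P(D_Q)/f_Q(D_P).
The quotient is 1916752927611 + 28252512157172*t + 53203514718797*t^2 + 33119500925854*t^3 + 23425285281615*t^4 + 14132726442215*t^5.
(1916752927611 + 28252512157172*t + 53203514718797*t^2 + 33119500925854*t^3 + 23425285281615*t^4 + 14132726442215*t^5)^{25} mod (89916608452441,f) = 18715072155509 + 14309692660168*t + 42306503493605*t^2 + 83567299770574*t^3 + 41304465819685*t^4 + 14325837500471*t^5.

18715072155509 + 14309692660168*t + 42306503493605*t^2 + 83567299770574*t^3 + 41304465819685*t^4 + 14325837500471*t^5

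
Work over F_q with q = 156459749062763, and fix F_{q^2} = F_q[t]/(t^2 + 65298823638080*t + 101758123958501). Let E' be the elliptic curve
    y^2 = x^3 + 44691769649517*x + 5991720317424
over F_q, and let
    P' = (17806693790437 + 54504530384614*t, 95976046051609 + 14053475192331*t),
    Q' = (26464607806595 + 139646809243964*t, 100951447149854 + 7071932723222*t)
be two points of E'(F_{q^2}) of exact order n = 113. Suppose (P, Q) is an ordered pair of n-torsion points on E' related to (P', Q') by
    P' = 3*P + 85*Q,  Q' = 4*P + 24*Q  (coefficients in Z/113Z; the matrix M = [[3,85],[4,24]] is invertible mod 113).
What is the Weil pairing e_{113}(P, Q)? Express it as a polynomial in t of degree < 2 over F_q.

133507911911422 + 144122041910038*t

e_{113} is bilinear + alternating on E[113], so e_{113}(3*P + 85*Q, 4*P + 24*Q) = e_{113}(P,Q)^(3*24-85*4).
3*24 - 85*4 = -268; reduced mod 113: det = 71, inverse 78.
n = 113 = (1110001)_2 (7 bits, wt 4); accumulate f_{113,P'}(Q'+S)/f_{113,P'}(S) along the 6-step ladder.
Result: e(P',Q') = 33591141835987 + 82921012366814*t.
Finally e_{113}(P,Q) = 133507911911422 + 144122041910038*t.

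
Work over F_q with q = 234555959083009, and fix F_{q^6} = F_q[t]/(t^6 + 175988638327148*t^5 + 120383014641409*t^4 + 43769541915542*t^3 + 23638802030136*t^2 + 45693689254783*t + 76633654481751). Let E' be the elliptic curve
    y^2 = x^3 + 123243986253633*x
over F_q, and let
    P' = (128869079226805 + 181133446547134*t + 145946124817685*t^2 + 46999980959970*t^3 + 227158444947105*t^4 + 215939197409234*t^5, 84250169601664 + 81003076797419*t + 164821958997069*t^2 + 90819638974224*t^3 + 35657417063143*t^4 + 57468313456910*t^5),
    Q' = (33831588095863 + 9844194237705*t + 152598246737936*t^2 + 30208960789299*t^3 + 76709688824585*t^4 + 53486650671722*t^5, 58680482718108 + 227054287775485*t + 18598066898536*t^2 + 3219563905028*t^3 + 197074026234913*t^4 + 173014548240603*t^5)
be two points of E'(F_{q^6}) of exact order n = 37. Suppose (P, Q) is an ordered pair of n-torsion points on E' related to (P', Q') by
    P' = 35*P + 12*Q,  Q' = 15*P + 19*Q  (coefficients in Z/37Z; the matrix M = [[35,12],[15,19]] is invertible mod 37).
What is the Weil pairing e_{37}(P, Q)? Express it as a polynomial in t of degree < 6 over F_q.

117781835285173 + 84298810392630*t + 47847571427422*t^2 + 196651630481970*t^3 + 196652850660084*t^4 + 125999202851591*t^5

Under M = [[35,12],[15,19]] in GL_2(Z/37), e_{37}(P',Q') = e_{37}(P,Q)^(35*19-12*15 mod 37).
det(M) mod 37 = 4; its inverse in (Z/37)^* is 28 (check: 4*28 mod 37 = 1).
n = 37 = (100101)_2 (6 bits, wt 3); accumulate f_{37,P'}(Q'+S)/f_{37,P'}(S) along the 5-step ladder.
The quotient is 29362713305617 + 225113642677404*t + 218216542756560*t^2 + 110826431709117*t^3 + 200942327020556*t^4 + 119436380993303*t^5.
Raise to 28: e(P,Q) = 117781835285173 + 84298810392630*t + 47847571427422*t^2 + 196651630481970*t^3 + 196652850660084*t^4 + 125999202851591*t^5 in mu_{37}.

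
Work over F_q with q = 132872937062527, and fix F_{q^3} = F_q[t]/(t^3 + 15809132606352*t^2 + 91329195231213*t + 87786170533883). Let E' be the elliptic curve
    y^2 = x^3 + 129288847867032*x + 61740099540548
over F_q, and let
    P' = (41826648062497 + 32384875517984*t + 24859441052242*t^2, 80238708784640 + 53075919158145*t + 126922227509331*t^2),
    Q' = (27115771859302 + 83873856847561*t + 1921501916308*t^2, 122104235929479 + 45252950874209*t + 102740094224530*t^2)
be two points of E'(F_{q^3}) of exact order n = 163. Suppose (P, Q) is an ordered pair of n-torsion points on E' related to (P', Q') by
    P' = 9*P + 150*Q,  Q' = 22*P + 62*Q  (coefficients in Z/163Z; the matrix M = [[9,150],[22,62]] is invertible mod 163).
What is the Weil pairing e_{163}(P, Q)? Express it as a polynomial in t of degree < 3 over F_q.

Since e_{163}(P,P)=e_{163}(Q,Q)=1 and e_{163}(Q,P)=e_{163}(P,Q)^{-1}, expanding e_{163}(9*P + 150*Q,22*P + 62*Q) leaves e(P,Q)^det(M).
Hence e(P,Q) = e(P',Q')^{45} where 45 = 29^{-1} mod 163.
Run Miller on y^2=x^3+129288847867032*x+61740099540548 over F_{132872937062527}: ladder 10100011 (8 bits); e = f_P(D_Q)/f_Q(D_P).
f_P(D_Q)/f_Q(D_P) = 7524193663819 + 18619901202314*t + 105583393001329*t^2.
Thus e_{163}(P,Q) = 117626942130089 + 36678194137881*t + 28449129929834*t^2.

117626942130089 + 36678194137881*t + 28449129929834*t^2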